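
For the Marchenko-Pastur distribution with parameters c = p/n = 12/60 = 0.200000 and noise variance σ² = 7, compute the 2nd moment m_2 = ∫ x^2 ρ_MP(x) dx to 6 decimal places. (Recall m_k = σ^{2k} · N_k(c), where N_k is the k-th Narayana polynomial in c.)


E[X²] = σ⁴ (1 + c) (second MP moment). With σ² = 7 (so σ⁴ = 49) and c = 12/60 = 0.200000: E[X²] = 49 · (1 + 0.200000) = 49 · 1.200000.

So E[X^2] = 58.800000.


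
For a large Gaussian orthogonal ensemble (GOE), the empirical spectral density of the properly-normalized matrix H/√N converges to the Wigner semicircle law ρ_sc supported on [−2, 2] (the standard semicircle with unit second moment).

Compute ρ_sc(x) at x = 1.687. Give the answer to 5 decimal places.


ρ_sc(x) = (1/(2π)) √(4 − x²). With x = 1.687:
  4 − x² = 4 − (1.687)² = 4 − 2.845969 = 1.154031.
  √(4 − x²) = 1.074258.
  1/(2π) = 0.159155.
  ρ_sc(1.687) = 0.159155 · 1.074258 = 0.170974.

Rounded to 5 decimal places: ρ_sc(1.687) ≈ 0.17097.


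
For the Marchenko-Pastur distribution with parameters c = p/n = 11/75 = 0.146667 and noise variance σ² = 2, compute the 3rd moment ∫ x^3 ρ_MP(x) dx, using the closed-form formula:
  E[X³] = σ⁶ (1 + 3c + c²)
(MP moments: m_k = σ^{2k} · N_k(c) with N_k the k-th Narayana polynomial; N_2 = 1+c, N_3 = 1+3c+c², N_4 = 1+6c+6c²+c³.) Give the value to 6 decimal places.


E[X³] = σ⁶ (1 + 3c + c²) (third MP moment). With σ² = 2 (so σ⁶ = 8) and c = 11/75 = 0.146667: E[X³] = 8 · (1 + 3·0.146667 + (0.146667)²) = 8 · 1.461511.

So E[X^3] = 11.692089.


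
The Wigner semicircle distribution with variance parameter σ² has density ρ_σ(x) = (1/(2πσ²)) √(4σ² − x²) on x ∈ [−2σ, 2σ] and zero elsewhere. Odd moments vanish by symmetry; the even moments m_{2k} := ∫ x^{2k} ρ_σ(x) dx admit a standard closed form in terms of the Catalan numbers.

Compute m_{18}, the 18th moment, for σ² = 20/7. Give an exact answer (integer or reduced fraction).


By the scaled semicircle moment identity, m_{2k} = σ^{2k} · C_k with k = 9.
C_9 = (1/(k+1)) · C(2k, k) = (1/10) · C(18, 9) = (1/10) · 48620 = 4862.
σ^{2k} = (σ²)^k = (20/7)^9 = 512000000000/40353607.

Therefore m_{18} = σ^{18} · C_9 = (512000000000/40353607) · 4862 = 2489344000000000/40353607.


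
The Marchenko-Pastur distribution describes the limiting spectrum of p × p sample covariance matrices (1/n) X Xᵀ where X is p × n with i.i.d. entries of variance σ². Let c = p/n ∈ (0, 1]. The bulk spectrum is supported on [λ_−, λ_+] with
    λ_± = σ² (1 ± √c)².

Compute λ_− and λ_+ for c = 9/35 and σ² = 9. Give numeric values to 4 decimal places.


c = 9/35 = 0.257143; √c = 0.507093.
λ_− = σ² (1 − √c)² = 9 · (1 − 0.507093)² = 9 · (0.492907)² = 2.186620.
λ_+ = σ² (1 + √c)² = 9 · (1 + 0.507093)² = 9 · (1.507093)² = 20.441952.

Rounded to 4 decimal places: λ_− ≈ 2.1866, λ_+ ≈ 20.4420.


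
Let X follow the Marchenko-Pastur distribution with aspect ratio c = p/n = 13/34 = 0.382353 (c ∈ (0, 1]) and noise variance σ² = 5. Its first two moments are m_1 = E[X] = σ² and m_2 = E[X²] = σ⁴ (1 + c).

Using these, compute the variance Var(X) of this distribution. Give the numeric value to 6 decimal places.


m_1 = E[X] = σ² = 5, so m_1² = 25.
m_2 = E[X²] = σ⁴ (1 + c) = 25 · (1 + 0.382353) = 25 · 1.382353 = 34.558824.
(Note m_2 − m_1² simplifies to c · σ⁴ = 0.382353 · 25.)

Var(X) = m_2 − m_1² = 34.558824 − 25 = 9.558824.


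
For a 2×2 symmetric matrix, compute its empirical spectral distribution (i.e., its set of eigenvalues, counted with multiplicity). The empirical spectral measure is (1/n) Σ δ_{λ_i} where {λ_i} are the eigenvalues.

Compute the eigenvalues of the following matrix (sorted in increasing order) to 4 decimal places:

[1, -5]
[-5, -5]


Since M is real symmetric, both eigenvalues are real; they are the roots of det(λI − M) = λ² − (tr M) λ + det M.
tr M = 1 + (-5) = -4.
det M = 1·(-5) − (-5)² = -5 − 25 = -30.
Characteristic polynomial: λ² + 4λ − 30 = 0.
Discriminant Δ = (tr M)² − 4·det M = 16 − (-120) = 136; √Δ = 11.661904.
λ = (tr M ± √Δ)/2 = (-4 ± 11.661904)/2, giving (tr M − √Δ)/2 = -7.8310 and (tr M + √Δ)/2 = 3.8310.

Eigenvalues sorted in increasing order: [-7.8310, 3.8310].


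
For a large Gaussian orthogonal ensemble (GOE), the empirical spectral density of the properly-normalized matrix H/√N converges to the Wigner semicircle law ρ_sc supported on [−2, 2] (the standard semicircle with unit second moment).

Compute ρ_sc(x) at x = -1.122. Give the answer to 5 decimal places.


ρ_sc(x) = (1/(2π)) √(4 − x²). With x = -1.122:
  4 − x² = 4 − (-1.122)² = 4 − 1.258884 = 2.741116.
  √(4 − x²) = 1.655632.
  1/(2π) = 0.159155.
  ρ_sc(-1.122) = 0.159155 · 1.655632 = 0.263502.

Rounded to 5 decimal places: ρ_sc(-1.122) ≈ 0.26350.


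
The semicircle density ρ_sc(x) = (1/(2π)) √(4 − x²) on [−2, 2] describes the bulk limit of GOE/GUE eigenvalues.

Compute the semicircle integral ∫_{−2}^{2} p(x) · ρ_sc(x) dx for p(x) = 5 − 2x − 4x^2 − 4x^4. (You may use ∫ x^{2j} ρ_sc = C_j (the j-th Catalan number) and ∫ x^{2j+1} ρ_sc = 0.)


Write p(x) = Σ a_i x^i, split into monomials and integrate each against ρ_sc separately.
Using ∫ x^{2j} ρ_sc = C_j = (1/(j+1)) C(2j, j) (Catalan numbers) and ∫ x^{2j+1} ρ_sc = 0 (odd monomials vanish by symmetry):
  i = 0 (even): a_0 · C_{0} = 5 · 1 = 5
  i = 1 (odd): ∫ x^1 ρ_sc = 0 (vanishes)
  i = 2 (even): a_2 · C_{1} = -4 · 1 = -4
  i = 4 (even): a_4 · C_{2} = -4 · 2 = -8

Summing the contributions: ∫_{−2}^{2} p(x) ρ_sc(x) dx = 5 + (-4) + (-8) = -7.


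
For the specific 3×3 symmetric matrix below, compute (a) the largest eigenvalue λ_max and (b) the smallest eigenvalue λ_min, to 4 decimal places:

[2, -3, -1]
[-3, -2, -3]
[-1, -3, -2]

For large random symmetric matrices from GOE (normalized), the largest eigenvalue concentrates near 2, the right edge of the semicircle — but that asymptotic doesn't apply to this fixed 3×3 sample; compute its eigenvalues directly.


Since M is real symmetric, all three eigenvalues are real; they are the roots of det(λI − M) = λ³ − (tr M) λ² + s λ − det M, where s is the sum of the principal 2×2 minors.
tr M = 2 + (-2) + (-2) = -2.
s = (2·(-2) − (-3)²) + (2·(-2) − (-1)²) + ((-2)·(-2) − (-3)²) = -13 + (-5) + (-5) = -23.
det M (expand along row 1) = 2·(-5) − (-3)·3 + (-1)·7 = -8.
Characteristic polynomial: λ³ + 2λ² − 23λ + 8 = 0.
Substitute λ = y + (tr M)/3 = y − 0.666667 to remove the quadratic term: y³ + p·y + q = 0 with p = s − (tr M)²/3 = -24.333333 and q = −2(tr M)³/27 + (tr M)·s/3 − det M = 23.925926.
Three real roots ⇒ use the trigonometric (Viète) form: r = 2√(−p/3) = 5.696002, φ = arccos(3q/(p·r)) = arccos(-0.517867) = 2.115152 rad.
y_k = r·cos(φ/3 − 2πk/3) for k = 0, 1, 2 gives y = 4.337954, 1.027888, -5.365842.
λ_k = y_k − 0.666667 gives λ = 3.6713, 0.3612, -6.0325 (check: the sum is -2.0000 = tr M).

Hence λ_max = 3.6713 and λ_min = -6.0325.


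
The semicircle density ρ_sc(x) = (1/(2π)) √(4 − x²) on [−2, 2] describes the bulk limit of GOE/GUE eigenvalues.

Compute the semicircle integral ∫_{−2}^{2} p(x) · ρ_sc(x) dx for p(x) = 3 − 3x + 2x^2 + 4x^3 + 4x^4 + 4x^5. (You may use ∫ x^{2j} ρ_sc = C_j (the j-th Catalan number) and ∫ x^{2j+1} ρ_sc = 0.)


Write p(x) = Σ a_i x^i, split into monomials and integrate each against ρ_sc separately.
Using ∫ x^{2j} ρ_sc = C_j = (1/(j+1)) C(2j, j) (Catalan numbers) and ∫ x^{2j+1} ρ_sc = 0 (odd monomials vanish by symmetry):
  i = 0 (even): a_0 · C_{0} = 3 · 1 = 3
  i = 1 (odd): ∫ x^1 ρ_sc = 0 (vanishes)
  i = 2 (even): a_2 · C_{1} = 2 · 1 = 2
  i = 3 (odd): ∫ x^3 ρ_sc = 0 (vanishes)
  i = 4 (even): a_4 · C_{2} = 4 · 2 = 8
  i = 5 (odd): ∫ x^5 ρ_sc = 0 (vanishes)

Summing the contributions: ∫_{−2}^{2} p(x) ρ_sc(x) dx = 3 + 2 + 8 = 13.


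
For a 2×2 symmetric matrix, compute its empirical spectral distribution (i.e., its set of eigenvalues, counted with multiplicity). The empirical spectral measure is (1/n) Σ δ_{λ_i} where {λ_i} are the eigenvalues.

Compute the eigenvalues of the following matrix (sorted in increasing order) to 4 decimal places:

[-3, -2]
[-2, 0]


Since M is real symmetric, both eigenvalues are real; they are the roots of det(λI − M) = λ² − (tr M) λ + det M.
tr M = -3 + 0 = -3.
det M = (-3)·0 − (-2)² = 0 − 4 = -4.
Characteristic polynomial: λ² + 3λ − 4 = 0.
Discriminant Δ = (tr M)² − 4·det M = 9 − (-16) = 25; √Δ = 5.000000.
λ = (tr M ± √Δ)/2 = (-3 ± 5.000000)/2, giving (tr M − √Δ)/2 = -4.0000 and (tr M + √Δ)/2 = 1.0000.

Eigenvalues sorted in increasing order: [-4.0000, 1.0000].


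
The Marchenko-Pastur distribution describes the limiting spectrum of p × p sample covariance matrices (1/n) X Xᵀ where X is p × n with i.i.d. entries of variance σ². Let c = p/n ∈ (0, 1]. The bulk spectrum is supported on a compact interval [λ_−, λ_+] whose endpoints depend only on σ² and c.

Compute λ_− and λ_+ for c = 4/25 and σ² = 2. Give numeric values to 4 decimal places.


c = 4/25 = 0.160000; √c = 0.400000.
λ_− = σ² (1 − √c)² = 2 · (1 − 0.400000)² = 2 · (0.600000)² = 0.720000.
λ_+ = σ² (1 + √c)² = 2 · (1 + 0.400000)² = 2 · (1.400000)² = 3.920000.

Rounded to 4 decimal places: λ_− ≈ 0.7200, λ_+ ≈ 3.9200.


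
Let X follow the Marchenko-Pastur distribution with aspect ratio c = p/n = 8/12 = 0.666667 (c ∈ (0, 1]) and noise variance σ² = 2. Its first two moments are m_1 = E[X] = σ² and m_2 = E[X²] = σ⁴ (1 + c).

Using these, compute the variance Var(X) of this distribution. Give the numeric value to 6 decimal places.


m_1 = E[X] = σ² = 2, so m_1² = 4.
m_2 = E[X²] = σ⁴ (1 + c) = 4 · (1 + 0.666667) = 4 · 1.666667 = 6.666667.
(Note m_2 − m_1² simplifies to c · σ⁴ = 0.666667 · 4.)

Var(X) = m_2 − m_1² = 6.666667 − 4 = 2.666667.


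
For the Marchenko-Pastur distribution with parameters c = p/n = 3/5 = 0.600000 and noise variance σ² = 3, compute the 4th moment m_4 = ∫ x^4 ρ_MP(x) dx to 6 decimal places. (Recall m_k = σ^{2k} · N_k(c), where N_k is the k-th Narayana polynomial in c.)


E[X⁴] = σ⁸ (1 + 6c + 6c² + c³) (fourth MP moment). With σ² = 3 (so σ⁸ = 81) and c = 3/5 = 0.600000: E[X⁴] = 81 · (1 + 6·0.600000 + 6·(0.600000)² + (0.600000)³) = 81 · 6.976000.

So E[X^4] = 565.056000.


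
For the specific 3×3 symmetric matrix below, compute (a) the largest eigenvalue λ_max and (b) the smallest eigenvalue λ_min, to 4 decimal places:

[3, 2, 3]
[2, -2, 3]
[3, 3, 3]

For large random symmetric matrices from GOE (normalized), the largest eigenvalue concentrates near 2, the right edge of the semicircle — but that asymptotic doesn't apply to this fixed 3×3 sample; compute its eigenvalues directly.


Since M is real symmetric, all three eigenvalues are real; they are the roots of det(λI − M) = λ³ − (tr M) λ² + s λ − det M, where s is the sum of the principal 2×2 minors.
tr M = 3 + (-2) + 3 = 4.
s = (3·(-2) − 2²) + (3·3 − 3²) + ((-2)·3 − 3²) = -10 + 0 + (-15) = -25.
det M (expand along row 1) = 3·(-15) − 2·(-3) + 3·12 = -3.
Characteristic polynomial: λ³ − 4λ² − 25λ + 3 = 0.
Substitute λ = y + (tr M)/3 = y + 1.333333 to remove the quadratic term: y³ + p·y + q = 0 with p = s − (tr M)²/3 = -30.333333 and q = −2(tr M)³/27 + (tr M)·s/3 − det M = -35.074074.
Three real roots ⇒ use the trigonometric (Viète) form: r = 2√(−p/3) = 6.359595, φ = arccos(3q/(p·r)) = arccos(0.545454) = 0.993866 rad.
y_k = r·cos(φ/3 − 2πk/3) for k = 0, 1, 2 gives y = 6.013785, -1.215490, -4.798295.
λ_k = y_k + 1.333333 gives λ = 7.3471, 0.1178, -3.4650 (check: the sum is 4.0000 = tr M).

Hence λ_max = 7.3471 and λ_min = -3.4650.


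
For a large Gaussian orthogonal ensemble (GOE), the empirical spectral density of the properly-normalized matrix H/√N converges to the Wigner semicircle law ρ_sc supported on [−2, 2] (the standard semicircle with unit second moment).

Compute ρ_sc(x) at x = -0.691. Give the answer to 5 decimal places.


ρ_sc(x) = (1/(2π)) √(4 − x²). With x = -0.691:
  4 − x² = 4 − (-0.691)² = 4 − 0.477481 = 3.522519.
  √(4 − x²) = 1.876837.
  1/(2π) = 0.159155.
  ρ_sc(-0.691) = 0.159155 · 1.876837 = 0.298708.

Rounded to 5 decimal places: ρ_sc(-0.691) ≈ 0.29871.


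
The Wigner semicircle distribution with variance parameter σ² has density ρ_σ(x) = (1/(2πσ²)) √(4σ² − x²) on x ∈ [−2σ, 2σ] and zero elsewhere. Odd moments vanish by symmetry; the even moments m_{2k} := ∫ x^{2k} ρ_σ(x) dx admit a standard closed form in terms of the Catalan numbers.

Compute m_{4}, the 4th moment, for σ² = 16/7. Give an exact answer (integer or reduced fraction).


By the scaled semicircle moment identity, m_{2k} = σ^{2k} · C_k with k = 2.
C_2 = (1/(k+1)) · C(2k, k) = (1/3) · C(4, 2) = (1/3) · 6 = 2.
σ^{2k} = (σ²)^k = (16/7)^2 = 256/49.

Therefore m_{4} = σ^{4} · C_2 = (256/49) · 2 = 512/49.


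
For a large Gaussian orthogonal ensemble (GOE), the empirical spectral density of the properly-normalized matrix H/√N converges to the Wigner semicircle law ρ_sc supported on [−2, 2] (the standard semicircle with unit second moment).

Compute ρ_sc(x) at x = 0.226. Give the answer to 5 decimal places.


ρ_sc(x) = (1/(2π)) √(4 − x²). With x = 0.226:
  4 − x² = 4 − (0.226)² = 4 − 0.051076 = 3.948924.
  √(4 − x²) = 1.987190.
  1/(2π) = 0.159155.
  ρ_sc(0.226) = 0.159155 · 1.987190 = 0.316271.

Rounded to 5 decimal places: ρ_sc(0.226) ≈ 0.31627.


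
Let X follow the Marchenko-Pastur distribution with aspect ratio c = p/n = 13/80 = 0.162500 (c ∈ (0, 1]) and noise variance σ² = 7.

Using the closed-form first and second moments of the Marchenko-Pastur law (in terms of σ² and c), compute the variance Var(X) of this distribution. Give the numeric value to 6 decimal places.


Recall the MP moments m_1 = E[X] = σ² and m_2 = E[X²] = σ⁴ (1 + c).
m_1 = E[X] = σ² = 7, so m_1² = 49.
m_2 = E[X²] = σ⁴ (1 + c) = 49 · (1 + 0.162500) = 49 · 1.162500 = 56.962500.
(Note m_2 − m_1² simplifies to c · σ⁴ = 0.162500 · 49.)

Var(X) = m_2 − m_1² = 56.962500 − 49 = 7.962500.


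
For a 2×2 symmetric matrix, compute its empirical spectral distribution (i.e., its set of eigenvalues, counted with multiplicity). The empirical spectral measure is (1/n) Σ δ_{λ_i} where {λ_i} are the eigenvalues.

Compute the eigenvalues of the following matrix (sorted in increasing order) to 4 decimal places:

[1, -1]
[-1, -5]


Since M is real symmetric, both eigenvalues are real; they are the roots of det(λI − M) = λ² − (tr M) λ + det M.
tr M = 1 + (-5) = -4.
det M = 1·(-5) − (-1)² = -5 − 1 = -6.
Characteristic polynomial: λ² + 4λ − 6 = 0.
Discriminant Δ = (tr M)² − 4·det M = 16 − (-24) = 40; √Δ = 6.324555.
λ = (tr M ± √Δ)/2 = (-4 ± 6.324555)/2, giving (tr M − √Δ)/2 = -5.1623 and (tr M + √Δ)/2 = 1.1623.

Eigenvalues sorted in increasing order: [-5.1623, 1.1623].


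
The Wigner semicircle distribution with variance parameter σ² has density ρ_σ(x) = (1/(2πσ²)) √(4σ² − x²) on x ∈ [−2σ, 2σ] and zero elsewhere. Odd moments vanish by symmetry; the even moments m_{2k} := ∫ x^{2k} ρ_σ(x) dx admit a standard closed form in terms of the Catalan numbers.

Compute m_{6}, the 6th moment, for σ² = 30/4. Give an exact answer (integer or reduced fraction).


By the scaled semicircle moment identity, m_{2k} = σ^{2k} · C_k with k = 3.
C_3 = (1/(k+1)) · C(2k, k) = (1/4) · C(6, 3) = (1/4) · 20 = 5.
σ^{2k} = (σ²)^k = (30/4)^3 = 3375/8.

Therefore m_{6} = σ^{6} · C_3 = (3375/8) · 5 = 16875/8.


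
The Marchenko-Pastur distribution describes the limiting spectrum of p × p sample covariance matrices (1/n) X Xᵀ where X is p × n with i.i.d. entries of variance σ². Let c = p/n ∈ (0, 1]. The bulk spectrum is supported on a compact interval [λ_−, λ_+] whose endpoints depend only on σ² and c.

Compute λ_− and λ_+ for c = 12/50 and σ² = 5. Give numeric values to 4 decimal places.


c = 12/50 = 0.240000; √c = 0.489898.
λ_− = σ² (1 − √c)² = 5 · (1 − 0.489898)² = 5 · (0.510102)² = 1.301021.
λ_+ = σ² (1 + √c)² = 5 · (1 + 0.489898)² = 5 · (1.489898)² = 11.098979.

Rounded to 4 decimal places: λ_− ≈ 1.3010, λ_+ ≈ 11.0990.


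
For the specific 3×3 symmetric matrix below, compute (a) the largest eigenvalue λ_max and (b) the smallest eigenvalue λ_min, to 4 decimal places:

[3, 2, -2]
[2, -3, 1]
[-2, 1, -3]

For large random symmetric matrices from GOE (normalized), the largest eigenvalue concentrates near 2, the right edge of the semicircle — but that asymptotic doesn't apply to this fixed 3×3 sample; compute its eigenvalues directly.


Since M is real symmetric, all three eigenvalues are real; they are the roots of det(λI − M) = λ³ − (tr M) λ² + s λ − det M, where s is the sum of the principal 2×2 minors.
tr M = 3 + (-3) + (-3) = -3.
s = (3·(-3) − 2²) + (3·(-3) − (-2)²) + ((-3)·(-3) − 1²) = -13 + (-13) + 8 = -18.
det M (expand along row 1) = 3·8 − 2·(-4) + (-2)·(-4) = 40.
Characteristic polynomial: λ³ + 3λ² − 18λ − 40 = 0.
Substitute λ = y + (tr M)/3 = y − 1.000000 to remove the quadratic term: y³ + p·y + q = 0 with p = s − (tr M)²/3 = -21.000000 and q = −2(tr M)³/27 + (tr M)·s/3 − det M = -20.000000.
Three real roots ⇒ use the trigonometric (Viète) form: r = 2√(−p/3) = 5.291503, φ = arccos(3q/(p·r)) = arccos(0.539949) = 1.000420 rad.
y_k = r·cos(φ/3 − 2πk/3) for k = 0, 1, 2 gives y = 5.000000, -1.000000, -4.000000.
λ_k = y_k − 1.000000 gives λ = 4.0000, -2.0000, -5.0000 (check: the sum is -3.0000 = tr M).

Hence λ_max = 4.0000 and λ_min = -5.0000.


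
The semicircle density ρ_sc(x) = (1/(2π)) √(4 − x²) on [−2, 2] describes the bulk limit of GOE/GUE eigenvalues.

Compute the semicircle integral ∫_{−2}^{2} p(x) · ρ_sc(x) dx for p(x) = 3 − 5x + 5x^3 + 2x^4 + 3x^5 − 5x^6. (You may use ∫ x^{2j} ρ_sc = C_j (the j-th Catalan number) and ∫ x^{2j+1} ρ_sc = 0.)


Write p(x) = Σ a_i x^i, split into monomials and integrate each against ρ_sc separately.
Using ∫ x^{2j} ρ_sc = C_j = (1/(j+1)) C(2j, j) (Catalan numbers) and ∫ x^{2j+1} ρ_sc = 0 (odd monomials vanish by symmetry):
  i = 0 (even): a_0 · C_{0} = 3 · 1 = 3
  i = 1 (odd): ∫ x^1 ρ_sc = 0 (vanishes)
  i = 3 (odd): ∫ x^3 ρ_sc = 0 (vanishes)
  i = 4 (even): a_4 · C_{2} = 2 · 2 = 4
  i = 5 (odd): ∫ x^5 ρ_sc = 0 (vanishes)
  i = 6 (even): a_6 · C_{3} = -5 · 5 = -25

Summing the contributions: ∫_{−2}^{2} p(x) ρ_sc(x) dx = 3 + 4 + (-25) = -18.


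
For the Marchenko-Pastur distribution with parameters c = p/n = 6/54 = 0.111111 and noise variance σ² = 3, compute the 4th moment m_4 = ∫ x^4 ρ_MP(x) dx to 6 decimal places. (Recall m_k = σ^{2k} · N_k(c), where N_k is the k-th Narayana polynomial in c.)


E[X⁴] = σ⁸ (1 + 6c + 6c² + c³) (fourth MP moment). With σ² = 3 (so σ⁸ = 81) and c = 6/54 = 0.111111: E[X⁴] = 81 · (1 + 6·0.111111 + 6·(0.111111)² + (0.111111)³) = 81 · 1.742112.

So E[X^4] = 141.111111.


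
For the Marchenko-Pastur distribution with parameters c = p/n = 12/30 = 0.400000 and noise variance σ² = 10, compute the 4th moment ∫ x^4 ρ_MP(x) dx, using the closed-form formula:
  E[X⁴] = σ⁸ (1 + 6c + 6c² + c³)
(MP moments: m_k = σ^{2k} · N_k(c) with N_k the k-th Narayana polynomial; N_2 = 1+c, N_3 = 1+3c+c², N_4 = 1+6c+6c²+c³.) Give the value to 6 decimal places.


E[X⁴] = σ⁸ (1 + 6c + 6c² + c³) (fourth MP moment). With σ² = 10 (so σ⁸ = 10000) and c = 12/30 = 0.400000: E[X⁴] = 10000 · (1 + 6·0.400000 + 6·(0.400000)² + (0.400000)³) = 10000 · 4.424000.

So E[X^4] = 44240.000000.


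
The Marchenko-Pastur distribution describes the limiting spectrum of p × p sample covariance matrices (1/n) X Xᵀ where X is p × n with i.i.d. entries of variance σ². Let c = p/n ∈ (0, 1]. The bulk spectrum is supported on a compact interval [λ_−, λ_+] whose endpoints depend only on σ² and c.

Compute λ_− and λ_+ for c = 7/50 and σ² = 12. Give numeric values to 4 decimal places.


c = 7/50 = 0.140000; √c = 0.374166.
λ_− = σ² (1 − √c)² = 12 · (1 − 0.374166)² = 12 · (0.625834)² = 4.700022.
λ_+ = σ² (1 + √c)² = 12 · (1 + 0.374166)² = 12 · (1.374166)² = 22.659978.

Rounded to 4 decimal places: λ_− ≈ 4.7000, λ_+ ≈ 22.6600.


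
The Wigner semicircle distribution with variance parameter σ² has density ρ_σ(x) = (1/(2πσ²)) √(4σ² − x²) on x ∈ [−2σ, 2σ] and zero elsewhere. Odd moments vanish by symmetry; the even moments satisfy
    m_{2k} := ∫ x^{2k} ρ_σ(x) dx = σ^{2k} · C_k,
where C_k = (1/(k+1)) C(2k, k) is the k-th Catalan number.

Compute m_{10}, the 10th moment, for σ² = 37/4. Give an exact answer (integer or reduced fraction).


By the scaled semicircle moment identity, m_{2k} = σ^{2k} · C_k with k = 5.
C_5 = (1/(k+1)) · C(2k, k) = (1/6) · C(10, 5) = (1/6) · 252 = 42.
σ^{2k} = (σ²)^k = (37/4)^5 = 69343957/1024.

Therefore m_{10} = σ^{10} · C_5 = (69343957/1024) · 42 = 1456223097/512.


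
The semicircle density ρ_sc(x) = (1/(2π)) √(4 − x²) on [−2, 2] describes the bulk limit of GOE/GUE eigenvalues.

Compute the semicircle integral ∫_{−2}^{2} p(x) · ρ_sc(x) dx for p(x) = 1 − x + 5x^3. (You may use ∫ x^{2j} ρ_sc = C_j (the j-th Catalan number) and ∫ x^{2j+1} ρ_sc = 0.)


Write p(x) = Σ a_i x^i, split into monomials and integrate each against ρ_sc separately.
Using ∫ x^{2j} ρ_sc = C_j = (1/(j+1)) C(2j, j) (Catalan numbers) and ∫ x^{2j+1} ρ_sc = 0 (odd monomials vanish by symmetry):
  i = 0 (even): a_0 · C_{0} = 1 · 1 = 1
  i = 1 (odd): ∫ x^1 ρ_sc = 0 (vanishes)
  i = 3 (odd): ∫ x^3 ρ_sc = 0 (vanishes)

Summing the contributions: ∫_{−2}^{2} p(x) ρ_sc(x) dx = 1.


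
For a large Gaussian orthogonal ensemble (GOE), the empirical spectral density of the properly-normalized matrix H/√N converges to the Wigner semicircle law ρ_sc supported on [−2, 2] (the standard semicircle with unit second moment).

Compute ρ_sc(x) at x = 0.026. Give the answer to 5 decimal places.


ρ_sc(x) = (1/(2π)) √(4 − x²). With x = 0.026:
  4 − x² = 4 − (0.026)² = 4 − 0.000676 = 3.999324.
  √(4 − x²) = 1.999831.
  1/(2π) = 0.159155.
  ρ_sc(0.026) = 0.159155 · 1.999831 = 0.318283.

Rounded to 5 decimal places: ρ_sc(0.026) ≈ 0.31828.


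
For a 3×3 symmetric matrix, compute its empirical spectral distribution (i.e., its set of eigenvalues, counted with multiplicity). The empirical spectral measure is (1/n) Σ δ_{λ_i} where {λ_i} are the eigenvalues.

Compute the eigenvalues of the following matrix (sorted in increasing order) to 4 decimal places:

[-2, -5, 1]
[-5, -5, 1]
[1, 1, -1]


Since M is real symmetric, all three eigenvalues are real; they are the roots of det(λI − M) = λ³ − (tr M) λ² + s λ − det M, where s is the sum of the principal 2×2 minors.
tr M = -2 + (-5) + (-1) = -8.
s = ((-2)·(-5) − (-5)²) + ((-2)·(-1) − 1²) + ((-5)·(-1) − 1²) = -15 + 1 + 4 = -10.
det M (expand along row 1) = (-2)·4 − (-5)·4 + 1·0 = 12.
Characteristic polynomial: λ³ + 8λ² − 10λ − 12 = 0.
Substitute λ = y + (tr M)/3 = y − 2.666667 to remove the quadratic term: y³ + p·y + q = 0 with p = s − (tr M)²/3 = -31.333333 and q = −2(tr M)³/27 + (tr M)·s/3 − det M = 52.592593.
Three real roots ⇒ use the trigonometric (Viète) form: r = 2√(−p/3) = 6.463573, φ = arccos(3q/(p·r)) = arccos(-0.779052) = 2.463949 rad.
y_k = r·cos(φ/3 − 2πk/3) for k = 0, 1, 2 gives y = 4.403362, 1.896018, -6.299380.
λ_k = y_k − 2.666667 gives λ = 1.7367, -0.7706, -8.9660 (check: the sum is -8.0000 = tr M).

Eigenvalues sorted in increasing order: [-8.9660, -0.7706, 1.7367].


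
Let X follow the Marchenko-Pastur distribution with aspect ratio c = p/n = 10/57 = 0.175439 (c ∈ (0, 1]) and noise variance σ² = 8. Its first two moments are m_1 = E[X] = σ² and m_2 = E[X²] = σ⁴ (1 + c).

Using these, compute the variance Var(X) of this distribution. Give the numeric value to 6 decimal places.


m_1 = E[X] = σ² = 8, so m_1² = 64.
m_2 = E[X²] = σ⁴ (1 + c) = 64 · (1 + 0.175439) = 64 · 1.175439 = 75.228070.
(Note m_2 − m_1² simplifies to c · σ⁴ = 0.175439 · 64.)

Var(X) = m_2 − m_1² = 75.228070 − 64 = 11.228070.


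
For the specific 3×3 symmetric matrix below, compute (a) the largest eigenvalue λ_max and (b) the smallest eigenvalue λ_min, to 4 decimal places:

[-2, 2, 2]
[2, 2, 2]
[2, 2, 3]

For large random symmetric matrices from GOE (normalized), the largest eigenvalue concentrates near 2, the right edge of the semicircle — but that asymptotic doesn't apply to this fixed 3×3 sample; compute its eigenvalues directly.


Since M is real symmetric, all three eigenvalues are real; they are the roots of det(λI − M) = λ³ − (tr M) λ² + s λ − det M, where s is the sum of the principal 2×2 minors.
tr M = -2 + 2 + 3 = 3.
s = ((-2)·2 − 2²) + ((-2)·3 − 2²) + (2·3 − 2²) = -8 + (-10) + 2 = -16.
det M (expand along row 1) = (-2)·2 − 2·2 + 2·0 = -8.
Characteristic polynomial: λ³ − 3λ² − 16λ + 8 = 0.
Substitute λ = y + (tr M)/3 = y + 1.000000 to remove the quadratic term: y³ + p·y + q = 0 with p = s − (tr M)²/3 = -19.000000 and q = −2(tr M)³/27 + (tr M)·s/3 − det M = -10.000000.
Three real roots ⇒ use the trigonometric (Viète) form: r = 2√(−p/3) = 5.033223, φ = arccos(3q/(p·r)) = arccos(0.313705) = 1.251704 rad.
y_k = r·cos(φ/3 − 2πk/3) for k = 0, 1, 2 gives y = 4.601438, -0.534346, -4.067092.
λ_k = y_k + 1.000000 gives λ = 5.6014, 0.4657, -3.0671 (check: the sum is 3.0000 = tr M).

Hence λ_max = 5.6014 and λ_min = -3.0671.


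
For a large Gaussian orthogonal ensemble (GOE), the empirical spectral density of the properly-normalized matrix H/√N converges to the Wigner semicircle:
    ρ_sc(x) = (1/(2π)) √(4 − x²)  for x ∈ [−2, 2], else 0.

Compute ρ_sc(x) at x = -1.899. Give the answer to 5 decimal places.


ρ_sc(x) = (1/(2π)) √(4 − x²). With x = -1.899:
  4 − x² = 4 − (-1.899)² = 4 − 3.606201 = 0.393799.
  √(4 − x²) = 0.627534.
  1/(2π) = 0.159155.
  ρ_sc(-1.899) = 0.159155 · 0.627534 = 0.099875.

Rounded to 5 decimal places: ρ_sc(-1.899) ≈ 0.09988.


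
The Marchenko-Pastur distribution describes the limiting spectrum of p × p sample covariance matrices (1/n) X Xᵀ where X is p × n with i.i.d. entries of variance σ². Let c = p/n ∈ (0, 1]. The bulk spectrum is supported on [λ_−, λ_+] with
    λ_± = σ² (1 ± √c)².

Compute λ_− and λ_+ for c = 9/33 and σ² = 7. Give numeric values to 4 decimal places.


c = 9/33 = 0.272727; √c = 0.522233.
λ_− = σ² (1 − √c)² = 7 · (1 − 0.522233)² = 7 · (0.477767)² = 1.597829.
λ_+ = σ² (1 + √c)² = 7 · (1 + 0.522233)² = 7 · (1.522233)² = 16.220352.

Rounded to 4 decimal places: λ_− ≈ 1.5978, λ_+ ≈ 16.2204.


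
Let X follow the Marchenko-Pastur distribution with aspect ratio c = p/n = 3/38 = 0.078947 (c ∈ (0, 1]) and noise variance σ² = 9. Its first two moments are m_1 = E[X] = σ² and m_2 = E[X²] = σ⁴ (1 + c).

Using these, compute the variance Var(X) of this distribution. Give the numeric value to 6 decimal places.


m_1 = E[X] = σ² = 9, so m_1² = 81.
m_2 = E[X²] = σ⁴ (1 + c) = 81 · (1 + 0.078947) = 81 · 1.078947 = 87.394737.
(Note m_2 − m_1² simplifies to c · σ⁴ = 0.078947 · 81.)

Var(X) = m_2 − m_1² = 87.394737 − 81 = 6.394737.


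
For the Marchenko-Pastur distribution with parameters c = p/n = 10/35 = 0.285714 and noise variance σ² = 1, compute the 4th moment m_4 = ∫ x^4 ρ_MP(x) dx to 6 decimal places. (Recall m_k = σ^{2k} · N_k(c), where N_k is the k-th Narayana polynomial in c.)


E[X⁴] = σ⁸ (1 + 6c + 6c² + c³) (fourth MP moment). With σ² = 1 (so σ⁸ = 1) and c = 10/35 = 0.285714: E[X⁴] = 1 · (1 + 6·0.285714 + 6·(0.285714)² + (0.285714)³) = 1 · 3.227405.

So E[X^4] = 3.227405.


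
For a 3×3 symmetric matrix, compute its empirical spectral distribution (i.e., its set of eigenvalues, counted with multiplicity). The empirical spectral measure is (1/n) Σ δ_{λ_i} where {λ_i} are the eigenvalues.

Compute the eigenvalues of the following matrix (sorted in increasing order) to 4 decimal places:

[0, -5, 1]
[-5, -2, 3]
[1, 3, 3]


Since M is real symmetric, all three eigenvalues are real; they are the roots of det(λI − M) = λ³ − (tr M) λ² + s λ − det M, where s is the sum of the principal 2×2 minors.
tr M = 0 + (-2) + 3 = 1.
s = (0·(-2) − (-5)²) + (0·3 − 1²) + ((-2)·3 − 3²) = -25 + (-1) + (-15) = -41.
det M (expand along row 1) = 0·(-15) − (-5)·(-18) + 1·(-13) = -103.
Characteristic polynomial: λ³ − λ² − 41λ + 103 = 0.
Substitute λ = y + (tr M)/3 = y + 0.333333 to remove the quadratic term: y³ + p·y + q = 0 with p = s − (tr M)²/3 = -41.333333 and q = −2(tr M)³/27 + (tr M)·s/3 − det M = 89.259259.
Three real roots ⇒ use the trigonometric (Viète) form: r = 2√(−p/3) = 7.423686, φ = arccos(3q/(p·r)) = arccos(-0.872679) = 2.631458 rad.
y_k = r·cos(φ/3 − 2πk/3) for k = 0, 1, 2 gives y = 4.746282, 2.570334, -7.316615.
λ_k = y_k + 0.333333 gives λ = 5.0796, 2.9037, -6.9833 (check: the sum is 1.0000 = tr M).

Eigenvalues sorted in increasing order: [-6.9833, 2.9037, 5.0796].


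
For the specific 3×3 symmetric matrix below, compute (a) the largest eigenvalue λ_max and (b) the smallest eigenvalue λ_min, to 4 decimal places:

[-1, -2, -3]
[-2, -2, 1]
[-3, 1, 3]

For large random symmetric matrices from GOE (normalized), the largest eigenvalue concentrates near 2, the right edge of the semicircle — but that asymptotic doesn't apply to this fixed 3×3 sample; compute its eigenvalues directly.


Since M is real symmetric, all three eigenvalues are real; they are the roots of det(λI − M) = λ³ − (tr M) λ² + s λ − det M, where s is the sum of the principal 2×2 minors.
tr M = -1 + (-2) + 3 = 0.
s = ((-1)·(-2) − (-2)²) + ((-1)·3 − (-3)²) + ((-2)·3 − 1²) = -2 + (-12) + (-7) = -21.
det M (expand along row 1) = (-1)·(-7) − (-2)·(-3) + (-3)·(-8) = 25.
Characteristic polynomial: λ³ − 21λ − 25 = 0.
Substitute λ = y + (tr M)/3 = y + 0.000000 to remove the quadratic term: y³ + p·y + q = 0 with p = s − (tr M)²/3 = -21.000000 and q = −2(tr M)³/27 + (tr M)·s/3 − det M = -25.000000.
Three real roots ⇒ use the trigonometric (Viète) form: r = 2√(−p/3) = 5.291503, φ = arccos(3q/(p·r)) = arccos(0.674937) = 0.829918 rad.
y_k = r·cos(φ/3 − 2πk/3) for k = 0, 1, 2 gives y = 5.090313, -1.293544, -3.796769.
λ_k = y_k + 0.000000 gives λ = 5.0903, -1.2935, -3.7968 (check: the sum is 0.0000 = tr M).

Hence λ_max = 5.0903 and λ_min = -3.7968.


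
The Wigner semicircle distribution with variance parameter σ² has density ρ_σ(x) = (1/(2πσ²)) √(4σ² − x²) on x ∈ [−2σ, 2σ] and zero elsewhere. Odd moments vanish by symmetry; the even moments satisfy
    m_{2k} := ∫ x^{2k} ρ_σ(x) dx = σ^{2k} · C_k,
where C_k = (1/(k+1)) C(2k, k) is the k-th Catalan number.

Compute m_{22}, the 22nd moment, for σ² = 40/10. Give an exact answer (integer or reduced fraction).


By the scaled semicircle moment identity, m_{2k} = σ^{2k} · C_k with k = 11.
C_11 = (1/(k+1)) · C(2k, k) = (1/12) · C(22, 11) = (1/12) · 705432 = 58786.
σ^{2k} = (σ²)^k = (40/10)^11 = 4194304.

Therefore m_{22} = σ^{22} · C_11 = 4194304 · 58786 = 246566354944.


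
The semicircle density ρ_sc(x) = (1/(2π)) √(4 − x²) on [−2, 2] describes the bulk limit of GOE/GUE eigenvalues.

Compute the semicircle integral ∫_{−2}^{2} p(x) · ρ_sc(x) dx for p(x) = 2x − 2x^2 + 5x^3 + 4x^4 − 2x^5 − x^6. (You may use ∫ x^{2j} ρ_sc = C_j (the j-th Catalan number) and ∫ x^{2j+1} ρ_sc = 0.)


Write p(x) = Σ a_i x^i, split into monomials and integrate each against ρ_sc separately.
Using ∫ x^{2j} ρ_sc = C_j = (1/(j+1)) C(2j, j) (Catalan numbers) and ∫ x^{2j+1} ρ_sc = 0 (odd monomials vanish by symmetry):
  i = 1 (odd): ∫ x^1 ρ_sc = 0 (vanishes)
  i = 2 (even): a_2 · C_{1} = -2 · 1 = -2
  i = 3 (odd): ∫ x^3 ρ_sc = 0 (vanishes)
  i = 4 (even): a_4 · C_{2} = 4 · 2 = 8
  i = 5 (odd): ∫ x^5 ρ_sc = 0 (vanishes)
  i = 6 (even): a_6 · C_{3} = -1 · 5 = -5

Summing the contributions: ∫_{−2}^{2} p(x) ρ_sc(x) dx = (-2) + 8 + (-5) = 1.


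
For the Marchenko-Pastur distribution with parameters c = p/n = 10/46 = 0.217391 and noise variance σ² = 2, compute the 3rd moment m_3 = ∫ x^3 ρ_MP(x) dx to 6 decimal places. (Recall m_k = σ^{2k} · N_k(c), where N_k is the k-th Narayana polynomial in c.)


E[X³] = σ⁶ (1 + 3c + c²) (third MP moment). With σ² = 2 (so σ⁶ = 8) and c = 10/46 = 0.217391: E[X³] = 8 · (1 + 3·0.217391 + (0.217391)²) = 8 · 1.699433.

So E[X^3] = 13.595463.


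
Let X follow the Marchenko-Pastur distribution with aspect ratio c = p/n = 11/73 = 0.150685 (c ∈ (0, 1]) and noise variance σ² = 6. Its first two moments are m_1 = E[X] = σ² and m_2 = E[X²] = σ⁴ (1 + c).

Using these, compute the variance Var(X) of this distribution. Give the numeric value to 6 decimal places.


m_1 = E[X] = σ² = 6, so m_1² = 36.
m_2 = E[X²] = σ⁴ (1 + c) = 36 · (1 + 0.150685) = 36 · 1.150685 = 41.424658.
(Note m_2 − m_1² simplifies to c · σ⁴ = 0.150685 · 36.)

Var(X) = m_2 − m_1² = 41.424658 − 36 = 5.424658.


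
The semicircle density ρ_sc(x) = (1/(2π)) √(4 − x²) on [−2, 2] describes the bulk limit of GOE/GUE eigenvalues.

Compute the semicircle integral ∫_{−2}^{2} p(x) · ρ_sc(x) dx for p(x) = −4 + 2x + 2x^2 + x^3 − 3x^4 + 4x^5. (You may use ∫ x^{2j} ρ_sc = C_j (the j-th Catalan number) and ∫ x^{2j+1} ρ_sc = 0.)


Write p(x) = Σ a_i x^i, split into monomials and integrate each against ρ_sc separately.
Using ∫ x^{2j} ρ_sc = C_j = (1/(j+1)) C(2j, j) (Catalan numbers) and ∫ x^{2j+1} ρ_sc = 0 (odd monomials vanish by symmetry):
  i = 0 (even): a_0 · C_{0} = -4 · 1 = -4
  i = 1 (odd): ∫ x^1 ρ_sc = 0 (vanishes)
  i = 2 (even): a_2 · C_{1} = 2 · 1 = 2
  i = 3 (odd): ∫ x^3 ρ_sc = 0 (vanishes)
  i = 4 (even): a_4 · C_{2} = -3 · 2 = -6
  i = 5 (odd): ∫ x^5 ρ_sc = 0 (vanishes)

Summing the contributions: ∫_{−2}^{2} p(x) ρ_sc(x) dx = (-4) + 2 + (-6) = -8.


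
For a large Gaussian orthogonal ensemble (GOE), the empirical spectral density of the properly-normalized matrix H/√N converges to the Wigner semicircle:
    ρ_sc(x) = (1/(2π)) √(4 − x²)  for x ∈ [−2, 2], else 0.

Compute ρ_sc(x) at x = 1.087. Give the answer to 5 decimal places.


ρ_sc(x) = (1/(2π)) √(4 − x²). With x = 1.087:
  4 − x² = 4 − (1.087)² = 4 − 1.181569 = 2.818431.
  √(4 − x²) = 1.678818.
  1/(2π) = 0.159155.
  ρ_sc(1.087) = 0.159155 · 1.678818 = 0.267192.

Rounded to 5 decimal places: ρ_sc(1.087) ≈ 0.26719.


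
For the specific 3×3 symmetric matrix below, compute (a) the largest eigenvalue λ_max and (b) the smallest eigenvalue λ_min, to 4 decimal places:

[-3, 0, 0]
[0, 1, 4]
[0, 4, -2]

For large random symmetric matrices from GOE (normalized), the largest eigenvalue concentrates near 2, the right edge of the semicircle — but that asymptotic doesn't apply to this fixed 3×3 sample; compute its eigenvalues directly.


Since M is real symmetric, all three eigenvalues are real; they are the roots of det(λI − M) = λ³ − (tr M) λ² + s λ − det M, where s is the sum of the principal 2×2 minors.
tr M = -3 + 1 + (-2) = -4.
s = ((-3)·1 − 0²) + ((-3)·(-2) − 0²) + (1·(-2) − 4²) = -3 + 6 + (-18) = -15.
det M (expand along row 1) = (-3)·(-18) − 0·0 + 0·0 = 54.
Characteristic polynomial: λ³ + 4λ² − 15λ − 54 = 0.
Substitute λ = y + (tr M)/3 = y − 1.333333 to remove the quadratic term: y³ + p·y + q = 0 with p = s − (tr M)²/3 = -20.333333 and q = −2(tr M)³/27 + (tr M)·s/3 − det M = -29.259259.
Three real roots ⇒ use the trigonometric (Viète) form: r = 2√(−p/3) = 5.206833, φ = arccos(3q/(p·r)) = arccos(0.829091) = 0.593316 rad.
y_k = r·cos(φ/3 − 2πk/3) for k = 0, 1, 2 gives y = 5.105335, -1.666667, -3.438669.
λ_k = y_k − 1.333333 gives λ = 3.7720, -3.0000, -4.7720 (check: the sum is -4.0000 = tr M).

Hence λ_max = 3.7720 and λ_min = -4.7720.


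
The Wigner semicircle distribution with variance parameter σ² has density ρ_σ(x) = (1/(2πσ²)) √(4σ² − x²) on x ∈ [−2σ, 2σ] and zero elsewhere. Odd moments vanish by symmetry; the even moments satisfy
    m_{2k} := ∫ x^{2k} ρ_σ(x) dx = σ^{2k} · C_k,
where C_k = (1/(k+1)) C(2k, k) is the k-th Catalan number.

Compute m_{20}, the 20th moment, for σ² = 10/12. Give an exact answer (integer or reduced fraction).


By the scaled semicircle moment identity, m_{2k} = σ^{2k} · C_k with k = 10.
C_10 = (1/(k+1)) · C(2k, k) = (1/11) · C(20, 10) = (1/11) · 184756 = 16796.
σ^{2k} = (σ²)^k = (10/12)^10 = 9765625/60466176.

Therefore m_{20} = σ^{20} · C_10 = (9765625/60466176) · 16796 = 41005859375/15116544.


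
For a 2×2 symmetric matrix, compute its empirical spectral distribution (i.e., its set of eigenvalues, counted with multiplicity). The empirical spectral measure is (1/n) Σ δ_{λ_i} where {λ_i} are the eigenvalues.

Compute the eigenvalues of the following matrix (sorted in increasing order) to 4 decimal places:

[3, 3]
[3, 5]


Since M is real symmetric, both eigenvalues are real; they are the roots of det(λI − M) = λ² − (tr M) λ + det M.
tr M = 3 + 5 = 8.
det M = 3·5 − 3² = 15 − 9 = 6.
Characteristic polynomial: λ² − 8λ + 6 = 0.
Discriminant Δ = (tr M)² − 4·det M = 64 − 24 = 40; √Δ = 6.324555.
λ = (tr M ± √Δ)/2 = (8 ± 6.324555)/2, giving (tr M − √Δ)/2 = 0.8377 and (tr M + √Δ)/2 = 7.1623.

Eigenvalues sorted in increasing order: [0.8377, 7.1623].


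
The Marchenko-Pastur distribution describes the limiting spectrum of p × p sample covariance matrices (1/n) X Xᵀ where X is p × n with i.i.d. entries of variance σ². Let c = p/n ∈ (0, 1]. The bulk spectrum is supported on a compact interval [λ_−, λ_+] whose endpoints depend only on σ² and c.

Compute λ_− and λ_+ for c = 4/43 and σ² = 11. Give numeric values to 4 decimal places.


c = 4/43 = 0.093023; √c = 0.304997.
λ_− = σ² (1 − √c)² = 11 · (1 − 0.304997)² = 11 · (0.695003)² = 5.313319.
λ_+ = σ² (1 + √c)² = 11 · (1 + 0.304997)² = 11 · (1.304997)² = 18.733193.

Rounded to 4 decimal places: λ_− ≈ 5.3133, λ_+ ≈ 18.7332.


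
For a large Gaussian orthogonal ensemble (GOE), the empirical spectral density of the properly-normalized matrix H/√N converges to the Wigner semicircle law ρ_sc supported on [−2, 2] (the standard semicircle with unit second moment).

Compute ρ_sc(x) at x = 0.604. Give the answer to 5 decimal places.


ρ_sc(x) = (1/(2π)) √(4 − x²). With x = 0.604:
  4 − x² = 4 − (0.604)² = 4 − 0.364816 = 3.635184.
  √(4 − x²) = 1.906616.
  1/(2π) = 0.159155.
  ρ_sc(0.604) = 0.159155 · 1.906616 = 0.303447.

Rounded to 5 decimal places: ρ_sc(0.604) ≈ 0.30345.


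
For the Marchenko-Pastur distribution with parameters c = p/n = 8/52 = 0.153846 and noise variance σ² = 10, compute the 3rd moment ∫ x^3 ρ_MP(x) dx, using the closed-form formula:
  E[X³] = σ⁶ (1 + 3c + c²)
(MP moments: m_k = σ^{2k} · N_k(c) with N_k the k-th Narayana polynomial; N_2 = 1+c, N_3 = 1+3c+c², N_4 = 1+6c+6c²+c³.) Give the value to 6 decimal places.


E[X³] = σ⁶ (1 + 3c + c²) (third MP moment). With σ² = 10 (so σ⁶ = 1000) and c = 8/52 = 0.153846: E[X³] = 1000 · (1 + 3·0.153846 + (0.153846)²) = 1000 · 1.485207.

So E[X^3] = 1485.207101.
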